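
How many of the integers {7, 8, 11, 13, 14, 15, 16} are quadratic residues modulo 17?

4

(7/17) = -1 → non-residue.
(8/17) = +1 → QR.
(11/17) = -1 → non-residue.
(13/17) = +1 → QR.
(14/17) = -1 → non-residue.
(15/17) = +1 → QR.
(16/17) = +1 → QR.
Total quadratic residues among the 7: 4.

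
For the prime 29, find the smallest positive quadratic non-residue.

2

(2/29) = −1, so 2 is the smallest positive non-residue mod 29.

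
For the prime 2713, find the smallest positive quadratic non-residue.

(2/2713) = +1, so 2 is a residue.
(3/2713) = +1, so 3 is a residue.
(4/2713) = +1, so 4 is a residue.
(5/2713) = −1, so 5 is the smallest positive non-residue mod 2713.

5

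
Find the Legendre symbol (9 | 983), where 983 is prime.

1

Euler's criterion: (9/983) ≡ 9^491 (mod 983).
9^2 ≡ 81 (mod 983)
9^4 ≡ 663 (mod 983)
9^8 ≡ 168 (mod 983)
9^16 ≡ 700 (mod 983)
9^32 ≡ 466 (mod 983)
9^64 ≡ 896 (mod 983)
9^128 ≡ 688 (mod 983)
9^256 ≡ 521 (mod 983)
9^491 = 9^(256+128+64+32+8+2+1) ≡ 1 (mod 983).
Result is 1, so (9/983) = 1.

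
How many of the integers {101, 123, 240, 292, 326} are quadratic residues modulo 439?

(101/439) = -1 → non-residue.
(123/439) = +1 → QR.
(240/439) = -1 → non-residue.
(292/439) = +1 → QR.
(326/439) = -1 → non-residue.
Total quadratic residues among the 5: 2.

2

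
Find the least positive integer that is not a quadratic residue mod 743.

5

(2/743) = +1, so 2 is a residue.
(3/743) = +1, so 3 is a residue.
(4/743) = +1, so 4 is a residue.
(5/743) = −1, so 5 is the smallest positive non-residue mod 743.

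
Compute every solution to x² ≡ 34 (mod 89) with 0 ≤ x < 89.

89 ≡ 1 (mod 4), so we find a root by search.
Trying successive values, 37² = 1369 ≡ 34 (mod 89). The other root is 89 − 37 = 52.

37, 52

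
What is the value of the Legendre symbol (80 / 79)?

1

First reduce: 80 ≡ 1 (mod 79).
Reached (1/79) = 1. Collecting the sign flips along the way, the symbol is +1.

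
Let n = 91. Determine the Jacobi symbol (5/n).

Reciprocity: 5 ≡ 1 and 91 ≡ 3 (mod 4), so (5/91) = +(91/5).
Reduce top mod 5: now compute (1/5).
Reached (1/5) = 1. Collecting the sign flips along the way, the symbol is +1.

1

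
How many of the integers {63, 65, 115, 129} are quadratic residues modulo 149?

(63/149) = +1 → QR.
(65/149) = -1 → non-residue.
(115/149) = -1 → non-residue.
(129/149) = +1 → QR.
Total quadratic residues among the 4: 2.

2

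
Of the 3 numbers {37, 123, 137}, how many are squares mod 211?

(37/211) = +1 → QR.
(123/211) = +1 → QR.
(137/211) = +1 → QR.
Total quadratic residues among the 3: 3.

3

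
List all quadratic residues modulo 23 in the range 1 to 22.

1 2 3 4 6 8 9 12 13 16 18

Square k = 1,…,11 (k and 23−k give the same square):
1²=1, 2²=4, 3²=9, 4²=16, 5²≡2, 6²≡13, 7²≡3, 8²≡18, 9²≡12, 10²≡8, 11²≡6 (mod 23).
So the quadratic residues mod 23 are {1, 2, 3, 4, 6, 8, 9, 12, 13, 16, 18}.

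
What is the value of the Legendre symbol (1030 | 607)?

1

Euler's criterion: (1030/607) ≡ 423^303 (mod 607).
423^2 ≡ 471 (mod 607)
423^4 ≡ 286 (mod 607)
423^8 ≡ 458 (mod 607)
423^16 ≡ 349 (mod 607)
423^32 ≡ 401 (mod 607)
423^64 ≡ 553 (mod 607)
423^128 ≡ 488 (mod 607)
423^256 ≡ 200 (mod 607)
423^303 = 423^(256+32+8+4+2+1) ≡ 1 (mod 607).
Result is 1, so (1030/607) = 1.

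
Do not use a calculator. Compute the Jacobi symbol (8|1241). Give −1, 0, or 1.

1

Pull out 2^3: since 1241 ≡ 1 (mod 8), (2/1241) = +1, so (2/1241)^3 = +1.
Reached (1/1241) = 1. Collecting the sign flips along the way, the symbol is +1.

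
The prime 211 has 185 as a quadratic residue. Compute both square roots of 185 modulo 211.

Since 211 ≡ 3 (mod 4), a square root of 185 is 185^((211+1)/4) = 185^53 mod 211.
Repeated squaring: 185^2≡43, 185^4≡161, 185^8≡179, 185^16≡180, 185^32≡117 (mod 211).
185^53 = 185^(32+16+4+1) ≡ 117 (mod 211).
Check: 117² = 13689 ≡ 185 (mod 211). The two roots are 94 and 117.

94, 117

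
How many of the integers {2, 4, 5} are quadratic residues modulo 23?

2

(2/23) = +1 → QR.
(4/23) = +1 → QR.
(5/23) = -1 → non-residue.
Total quadratic residues among the 3: 2.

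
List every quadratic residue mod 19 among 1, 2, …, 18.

1 4 5 6 7 9 11 16 17

Square k = 1,…,9 (k and 19−k give the same square):
1²=1, 2²=4, 3²=9, 4²=16, 5²≡6, 6²≡17, 7²≡11, 8²≡7, 9²≡5 (mod 19).
So the quadratic residues mod 19 are {1, 4, 5, 6, 7, 9, 11, 16, 17}.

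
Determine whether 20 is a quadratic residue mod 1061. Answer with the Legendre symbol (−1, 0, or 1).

1

Pull out 2^2: since 1061 ≡ 5 (mod 8), (2/1061) = -1, so (2/1061)^2 = +1.
Reciprocity: 5 ≡ 1 and 1061 ≡ 1 (mod 4), so (5/1061) = +(1061/5).
Reduce top mod 5: now compute (1/5).
Reached (1/5) = 1. Collecting the sign flips along the way, the symbol is +1.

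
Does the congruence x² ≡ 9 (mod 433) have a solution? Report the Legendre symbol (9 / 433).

1

Reciprocity: 9 ≡ 1 and 433 ≡ 1 (mod 4), so (9/433) = +(433/9).
Reduce top mod 9: now compute (1/9).
Reached (1/9) = 1. Collecting the sign flips along the way, the symbol is +1.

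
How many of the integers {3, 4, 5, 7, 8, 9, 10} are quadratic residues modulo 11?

4

(3/11) = +1 → QR.
(4/11) = +1 → QR.
(5/11) = +1 → QR.
(7/11) = -1 → non-residue.
(8/11) = -1 → non-residue.
(9/11) = +1 → QR.
(10/11) = -1 → non-residue.
Total quadratic residues among the 7: 4.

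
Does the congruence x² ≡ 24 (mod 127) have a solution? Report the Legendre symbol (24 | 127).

Euler's criterion: (24/127) ≡ 24^63 (mod 127).
24^2 ≡ 68 (mod 127)
24^4 ≡ 52 (mod 127)
24^8 ≡ 37 (mod 127)
24^16 ≡ 99 (mod 127)
24^32 ≡ 22 (mod 127)
24^63 = 24^(32+16+8+4+2+1) ≡ 126 (mod 127).
Result is 126 ≡ −1, so (24/127) = −1.

-1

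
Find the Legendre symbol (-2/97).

First reduce: -2 ≡ 95 (mod 97).
Reciprocity: 95 ≡ 3 and 97 ≡ 1 (mod 4), so (95/97) = +(97/95).
Reduce top mod 95: now compute (2/95).
Pull out 2: since 95 ≡ 7 (mod 8), (2/95) = +1.
Reached (1/95) = 1. Collecting the sign flips along the way, the symbol is +1.

1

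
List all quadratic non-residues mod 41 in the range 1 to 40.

Square k = 1,…,20 (k and 41−k give the same square):
1²=1, 2²=4, 3²=9, 4²=16, 5²=25, 6²=36, 7²≡8, 8²≡23, 9²≡40, 10²≡18, 11²≡39, 12²≡21, 13²≡5, 14²≡32, 15²≡20, 16²≡10, 17²≡2, 18²≡37, 19²≡33, 20²≡31 (mod 41).
The residues are {1, 2, 4, 5, 8, 9, 10, 16, 18, 20, 21, 23, 25, 31, 32, 33, 36, 37, 39, 40}; the non-residues are the remaining 20 nonzero classes.

3 6 7 11 12 13 14 15 17 19 22 24 26 27 28 29 30 34 35 38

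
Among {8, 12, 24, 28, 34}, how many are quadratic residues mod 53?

(8/53) = -1 → non-residue.
(12/53) = -1 → non-residue.
(24/53) = +1 → QR.
(28/53) = +1 → QR.
(34/53) = -1 → non-residue.
Total quadratic residues among the 5: 2.

2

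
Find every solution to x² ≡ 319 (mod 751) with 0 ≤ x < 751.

Since 751 ≡ 3 (mod 4), a square root of 319 is 319^((751+1)/4) = 319^188 mod 751.
Repeated squaring: 319^2≡376, 319^4≡188, 319^8≡47, 319^16≡707, 319^32≡434, 319^64≡606, 319^128≡748 (mod 751).
319^188 = 319^(128+32+16+8+4) ≡ 238 (mod 751).
Check: 238² = 56644 ≡ 319 (mod 751). The two roots are 238 and 513.

238, 513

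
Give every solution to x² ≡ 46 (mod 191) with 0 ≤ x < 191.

Since 191 ≡ 3 (mod 4), a square root of 46 is 46^((191+1)/4) = 46^48 mod 191.
Repeated squaring: 46^2≡15, 46^4≡34, 46^8≡10, 46^16≡100, 46^32≡68 (mod 191).
46^48 = 46^(32+16) ≡ 115 (mod 191).
Check: 115² = 13225 ≡ 46 (mod 191). The two roots are 76 and 115.

76, 115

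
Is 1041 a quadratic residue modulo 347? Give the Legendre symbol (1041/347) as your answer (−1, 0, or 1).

First reduce: 1041 ≡ 0 (mod 347).
Top reduces to 0: gcd > 1, so the symbol is 0.

0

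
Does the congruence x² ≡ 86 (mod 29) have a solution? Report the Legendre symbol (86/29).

Euler's criterion: (86/29) ≡ 28^14 (mod 29).
28^2 ≡ 1 (mod 29)
28^4 ≡ 1 (mod 29)
28^8 ≡ 1 (mod 29)
28^14 = 28^(8+4+2) ≡ 1 (mod 29).
Result is 1, so (86/29) = 1.

1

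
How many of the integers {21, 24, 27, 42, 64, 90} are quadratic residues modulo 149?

(21/149) = -1 → non-residue.
(24/149) = +1 → QR.
(27/149) = -1 → non-residue.
(42/149) = +1 → QR.
(64/149) = +1 → QR.
(90/149) = -1 → non-residue.
Total quadratic residues among the 6: 3.

3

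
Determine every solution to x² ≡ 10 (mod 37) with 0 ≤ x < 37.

37 ≡ 1 (mod 4), so we find a root by search.
Trying successive values, 11² = 121 ≡ 10 (mod 37). The other root is 37 − 11 = 26.

11, 26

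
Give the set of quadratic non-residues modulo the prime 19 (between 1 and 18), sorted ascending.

Square k = 1,…,9 (k and 19−k give the same square):
1²=1, 2²=4, 3²=9, 4²=16, 5²≡6, 6²≡17, 7²≡11, 8²≡7, 9²≡5 (mod 19).
The residues are {1, 4, 5, 6, 7, 9, 11, 16, 17}; the non-residues are the remaining 9 nonzero classes.

2 3 8 10 12 13 14 15 18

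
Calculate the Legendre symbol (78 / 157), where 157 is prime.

Pull out 2: since 157 ≡ 5 (mod 8), (2/157) = -1.
Reciprocity: 39 ≡ 3 and 157 ≡ 1 (mod 4), so (39/157) = +(157/39).
Reduce top mod 39: now compute (1/39).
Reached (1/39) = 1. Collecting the sign flips along the way, the symbol is -1.

-1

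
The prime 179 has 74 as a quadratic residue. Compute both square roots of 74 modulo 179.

49, 130

Since 179 ≡ 3 (mod 4), a square root of 74 is 74^((179+1)/4) = 74^45 mod 179.
Repeated squaring: 74^2≡106, 74^4≡138, 74^8≡70, 74^16≡67, 74^32≡14 (mod 179).
74^45 = 74^(32+8+4+1) ≡ 49 (mod 179).
Check: 49² = 2401 ≡ 74 (mod 179). The two roots are 49 and 130.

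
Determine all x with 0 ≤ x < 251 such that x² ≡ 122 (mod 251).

97, 154

Since 251 ≡ 3 (mod 4), a square root of 122 is 122^((251+1)/4) = 122^63 mod 251.
Repeated squaring: 122^2≡75, 122^4≡103, 122^8≡67, 122^16≡222, 122^32≡88 (mod 251).
122^63 = 122^(32+16+8+4+2+1) ≡ 154 (mod 251).
Check: 154² = 23716 ≡ 122 (mod 251). The two roots are 97 and 154.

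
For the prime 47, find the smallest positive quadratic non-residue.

5

(2/47) = +1, so 2 is a residue.
(3/47) = +1, so 3 is a residue.
(4/47) = +1, so 4 is a residue.
(5/47) = −1, so 5 is the smallest positive non-residue mod 47.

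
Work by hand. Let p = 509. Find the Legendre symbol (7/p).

-1

Reciprocity: 7 ≡ 3 and 509 ≡ 1 (mod 4), so (7/509) = +(509/7).
Reduce top mod 7: now compute (5/7).
Reciprocity: 5 ≡ 1 and 7 ≡ 3 (mod 4), so (5/7) = +(7/5).
Reduce top mod 5: now compute (2/5).
Pull out 2: since 5 ≡ 5 (mod 8), (2/5) = -1.
Reached (1/5) = 1. Collecting the sign flips along the way, the symbol is -1.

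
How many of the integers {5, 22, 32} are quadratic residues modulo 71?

(5/71) = +1 → QR.
(22/71) = -1 → non-residue.
(32/71) = +1 → QR.
Total quadratic residues among the 3: 2.

2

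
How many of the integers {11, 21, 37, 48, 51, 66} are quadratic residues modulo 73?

2

(11/73) = -1 → non-residue.
(21/73) = -1 → non-residue.
(37/73) = +1 → QR.
(48/73) = +1 → QR.
(51/73) = -1 → non-residue.
(66/73) = -1 → non-residue.
Total quadratic residues among the 6: 2.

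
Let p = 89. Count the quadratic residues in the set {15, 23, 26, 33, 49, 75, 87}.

2

(15/89) = -1 → non-residue.
(23/89) = -1 → non-residue.
(26/89) = -1 → non-residue.
(33/89) = -1 → non-residue.
(49/89) = +1 → QR.
(75/89) = -1 → non-residue.
(87/89) = +1 → QR.
Total quadratic residues among the 7: 2.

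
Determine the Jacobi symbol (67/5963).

0

Reciprocity: 67 ≡ 3 and 5963 ≡ 3 (mod 4), so (67/5963) = −(5963/67).
Reduce top mod 67: now compute (0/67).
Top reduces to 0: gcd > 1, so the symbol is 0.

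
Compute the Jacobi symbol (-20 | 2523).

First reduce: -20 ≡ 2503 (mod 2523).
Reciprocity: 2503 ≡ 3 and 2523 ≡ 3 (mod 4), so (2503/2523) = −(2523/2503).
Reduce top mod 2503: now compute (20/2503).
Pull out 2^2: since 2503 ≡ 7 (mod 8), (2/2503) = +1, so (2/2503)^2 = +1.
Reciprocity: 5 ≡ 1 and 2503 ≡ 3 (mod 4), so (5/2503) = +(2503/5).
Reduce top mod 5: now compute (3/5).
Reciprocity: 3 ≡ 3 and 5 ≡ 1 (mod 4), so (3/5) = +(5/3).
Reduce top mod 3: now compute (2/3).
Pull out 2: since 3 ≡ 3 (mod 8), (2/3) = -1.
Reached (1/3) = 1. Collecting the sign flips along the way, the symbol is +1.

1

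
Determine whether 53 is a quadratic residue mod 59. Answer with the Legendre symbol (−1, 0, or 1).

Euler's criterion: (53/59) ≡ 53^29 (mod 59).
53^2 ≡ 36 (mod 59)
53^4 ≡ 57 (mod 59)
53^8 ≡ 4 (mod 59)
53^16 ≡ 16 (mod 59)
53^29 = 53^(16+8+4+1) ≡ 1 (mod 59).
Result is 1, so (53/59) = 1.

1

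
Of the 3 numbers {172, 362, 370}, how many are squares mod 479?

(172/479) = -1 → non-residue.
(362/479) = +1 → QR.
(370/479) = -1 → non-residue.
Total quadratic residues among the 3: 1.

1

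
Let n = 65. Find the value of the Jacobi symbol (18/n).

Pull out 2: since 65 ≡ 1 (mod 8), (2/65) = +1.
Reciprocity: 9 ≡ 1 and 65 ≡ 1 (mod 4), so (9/65) = +(65/9).
Reduce top mod 9: now compute (2/9).
Pull out 2: since 9 ≡ 1 (mod 8), (2/9) = +1.
Reached (1/9) = 1. Collecting the sign flips along the way, the symbol is +1.

1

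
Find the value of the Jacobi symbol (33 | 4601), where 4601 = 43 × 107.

Reciprocity: 33 ≡ 1 and 4601 ≡ 1 (mod 4), so (33/4601) = +(4601/33).
Reduce top mod 33: now compute (14/33).
Pull out 2: since 33 ≡ 1 (mod 8), (2/33) = +1.
Reciprocity: 7 ≡ 3 and 33 ≡ 1 (mod 4), so (7/33) = +(33/7).
Reduce top mod 7: now compute (5/7).
Reciprocity: 5 ≡ 1 and 7 ≡ 3 (mod 4), so (5/7) = +(7/5).
Reduce top mod 5: now compute (2/5).
Pull out 2: since 5 ≡ 5 (mod 8), (2/5) = -1.
Reached (1/5) = 1. Collecting the sign flips along the way, the symbol is -1.

-1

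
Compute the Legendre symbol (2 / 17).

Pull out 2: since 17 ≡ 1 (mod 8), (2/17) = +1.
Reached (1/17) = 1. Collecting the sign flips along the way, the symbol is +1.

1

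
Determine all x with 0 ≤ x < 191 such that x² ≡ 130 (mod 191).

43, 148

Since 191 ≡ 3 (mod 4), a square root of 130 is 130^((191+1)/4) = 130^48 mod 191.
Repeated squaring: 130^2≡92, 130^4≡60, 130^8≡162, 130^16≡77, 130^32≡8 (mod 191).
130^48 = 130^(32+16) ≡ 43 (mod 191).
Check: 43² = 1849 ≡ 130 (mod 191). The two roots are 43 and 148.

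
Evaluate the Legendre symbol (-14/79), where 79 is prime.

First reduce: -14 ≡ 65 (mod 79).
Reciprocity: 65 ≡ 1 and 79 ≡ 3 (mod 4), so (65/79) = +(79/65).
Reduce top mod 65: now compute (14/65).
Pull out 2: since 65 ≡ 1 (mod 8), (2/65) = +1.
Reciprocity: 7 ≡ 3 and 65 ≡ 1 (mod 4), so (7/65) = +(65/7).
Reduce top mod 7: now compute (2/7).
Pull out 2: since 7 ≡ 7 (mod 8), (2/7) = +1.
Reached (1/7) = 1. Collecting the sign flips along the way, the symbol is +1.

1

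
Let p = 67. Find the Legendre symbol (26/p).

1

Pull out 2: since 67 ≡ 3 (mod 8), (2/67) = -1.
Reciprocity: 13 ≡ 1 and 67 ≡ 3 (mod 4), so (13/67) = +(67/13).
Reduce top mod 13: now compute (2/13).
Pull out 2: since 13 ≡ 5 (mod 8), (2/13) = -1.
Reached (1/13) = 1. Collecting the sign flips along the way, the symbol is +1.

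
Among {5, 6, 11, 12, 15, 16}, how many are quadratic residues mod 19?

(5/19) = +1 → QR.
(6/19) = +1 → QR.
(11/19) = +1 → QR.
(12/19) = -1 → non-residue.
(15/19) = -1 → non-residue.
(16/19) = +1 → QR.
Total quadratic residues among the 6: 4.

4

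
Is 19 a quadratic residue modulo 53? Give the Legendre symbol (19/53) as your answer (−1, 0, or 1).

-1

Reciprocity: 19 ≡ 3 and 53 ≡ 1 (mod 4), so (19/53) = +(53/19).
Reduce top mod 19: now compute (15/19).
Reciprocity: 15 ≡ 3 and 19 ≡ 3 (mod 4), so (15/19) = −(19/15).
Reduce top mod 15: now compute (4/15).
Pull out 2^2: since 15 ≡ 7 (mod 8), (2/15) = +1, so (2/15)^2 = +1.
Reached (1/15) = 1. Collecting the sign flips along the way, the symbol is -1.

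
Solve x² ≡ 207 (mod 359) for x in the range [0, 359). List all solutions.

Since 359 ≡ 3 (mod 4), a square root of 207 is 207^((359+1)/4) = 207^90 mod 359.
Repeated squaring: 207^2≡128, 207^4≡229, 207^8≡27, 207^16≡11, 207^32≡121, 207^64≡281 (mod 359).
207^90 = 207^(64+16+8+2) ≡ 92 (mod 359).
Check: 92² = 8464 ≡ 207 (mod 359). The two roots are 92 and 267.

92, 267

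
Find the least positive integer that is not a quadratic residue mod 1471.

3

(2/1471) = +1, so 2 is a residue.
(3/1471) = −1, so 3 is the smallest positive non-residue mod 1471.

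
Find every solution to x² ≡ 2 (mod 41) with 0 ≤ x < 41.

17, 24

41 ≡ 1 (mod 4), so we find a root by search.
Trying successive values, 17² = 289 ≡ 2 (mod 41). The other root is 41 − 17 = 24.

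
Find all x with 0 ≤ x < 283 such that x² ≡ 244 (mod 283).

Since 283 ≡ 3 (mod 4), a square root of 244 is 244^((283+1)/4) = 244^71 mod 283.
Repeated squaring: 244^2≡106, 244^4≡199, 244^8≡264, 244^16≡78, 244^32≡141, 244^64≡71 (mod 283).
244^71 = 244^(64+4+2+1) ≡ 216 (mod 283).
Check: 216² = 46656 ≡ 244 (mod 283). The two roots are 67 and 216.

67, 216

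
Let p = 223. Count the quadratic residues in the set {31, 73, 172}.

3

(31/223) = +1 → QR.
(73/223) = +1 → QR.
(172/223) = +1 → QR.
Total quadratic residues among the 3: 3.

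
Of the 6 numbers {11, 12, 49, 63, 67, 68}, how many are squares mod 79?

3

(11/79) = +1 → QR.
(12/79) = -1 → non-residue.
(49/79) = +1 → QR.
(63/79) = -1 → non-residue.
(67/79) = +1 → QR.
(68/79) = -1 → non-residue.
Total quadratic residues among the 6: 3.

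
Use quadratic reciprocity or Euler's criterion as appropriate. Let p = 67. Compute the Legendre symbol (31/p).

Euler's criterion: (31/67) ≡ 31^33 (mod 67).
31^2 ≡ 23 (mod 67)
31^4 ≡ 60 (mod 67)
31^8 ≡ 49 (mod 67)
31^16 ≡ 56 (mod 67)
31^32 ≡ 54 (mod 67)
31^33 = 31^(32+1) ≡ 66 (mod 67).
Result is 66 ≡ −1, so (31/67) = −1.

-1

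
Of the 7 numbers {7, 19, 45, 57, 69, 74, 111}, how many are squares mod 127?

3

(7/127) = -1 → non-residue.
(19/127) = +1 → QR.
(45/127) = -1 → non-residue.
(57/127) = -1 → non-residue.
(69/127) = +1 → QR.
(74/127) = +1 → QR.
(111/127) = -1 → non-residue.
Total quadratic residues among the 7: 3.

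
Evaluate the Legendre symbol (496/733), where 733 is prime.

1

Euler's criterion: (496/733) ≡ 496^366 (mod 733).
496^2 ≡ 461 (mod 733)
496^4 ≡ 684 (mod 733)
496^8 ≡ 202 (mod 733)
496^16 ≡ 489 (mod 733)
496^32 ≡ 163 (mod 733)
496^64 ≡ 181 (mod 733)
496^128 ≡ 509 (mod 733)
496^256 ≡ 332 (mod 733)
496^366 = 496^(256+64+32+8+4+2) ≡ 1 (mod 733).
Result is 1, so (496/733) = 1.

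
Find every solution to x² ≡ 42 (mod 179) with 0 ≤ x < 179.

20, 159

Since 179 ≡ 3 (mod 4), a square root of 42 is 42^((179+1)/4) = 42^45 mod 179.
Repeated squaring: 42^2≡153, 42^4≡139, 42^8≡168, 42^16≡121, 42^32≡142 (mod 179).
42^45 = 42^(32+8+4+1) ≡ 20 (mod 179).
Check: 20² = 400 ≡ 42 (mod 179). The two roots are 20 and 159.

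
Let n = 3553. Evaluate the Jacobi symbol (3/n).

Reciprocity: 3 ≡ 3 and 3553 ≡ 1 (mod 4), so (3/3553) = +(3553/3).
Reduce top mod 3: now compute (1/3).
Reached (1/3) = 1. Collecting the sign flips along the way, the symbol is +1.

1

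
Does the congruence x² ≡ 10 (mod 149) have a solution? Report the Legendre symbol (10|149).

Pull out 2: since 149 ≡ 5 (mod 8), (2/149) = -1.
Reciprocity: 5 ≡ 1 and 149 ≡ 1 (mod 4), so (5/149) = +(149/5).
Reduce top mod 5: now compute (4/5).
Pull out 2^2: since 5 ≡ 5 (mod 8), (2/5) = -1, so (2/5)^2 = +1.
Reached (1/5) = 1. Collecting the sign flips along the way, the symbol is -1.

-1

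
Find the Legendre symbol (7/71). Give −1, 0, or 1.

Reciprocity: 7 ≡ 3 and 71 ≡ 3 (mod 4), so (7/71) = −(71/7).
Reduce top mod 7: now compute (1/7).
Reached (1/7) = 1. Collecting the sign flips along the way, the symbol is -1.

-1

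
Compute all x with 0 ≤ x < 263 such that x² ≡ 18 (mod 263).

67, 196

Since 263 ≡ 3 (mod 4), a square root of 18 is 18^((263+1)/4) = 18^66 mod 263.
Repeated squaring: 18^2≡61, 18^4≡39, 18^8≡206, 18^16≡93, 18^32≡233, 18^64≡111 (mod 263).
18^66 = 18^(64+2) ≡ 196 (mod 263).
Check: 196² = 38416 ≡ 18 (mod 263). The two roots are 67 and 196.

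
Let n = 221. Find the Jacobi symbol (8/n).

-1

Pull out 2^3: since 221 ≡ 5 (mod 8), (2/221) = -1, so (2/221)^3 = -1.
Reached (1/221) = 1. Collecting the sign flips along the way, the symbol is -1.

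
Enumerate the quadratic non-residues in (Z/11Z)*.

2, 6, 7, 8, 10

Square k = 1,…,5 (k and 11−k give the same square):
1²=1, 2²=4, 3²=9, 4²≡5, 5²≡3 (mod 11).
The residues are {1, 3, 4, 5, 9}; the non-residues are the remaining 5 nonzero classes.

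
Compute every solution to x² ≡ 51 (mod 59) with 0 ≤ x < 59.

13, 46

Since 59 ≡ 3 (mod 4), a square root of 51 is 51^((59+1)/4) = 51^15 mod 59.
Repeated squaring: 51^2≡5, 51^4≡25, 51^8≡35 (mod 59).
51^15 = 51^(8+4+2+1) ≡ 46 (mod 59).
Check: 46² = 2116 ≡ 51 (mod 59). The two roots are 13 and 46.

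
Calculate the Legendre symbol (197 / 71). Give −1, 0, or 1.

First reduce: 197 ≡ 55 (mod 71).
Reciprocity: 55 ≡ 3 and 71 ≡ 3 (mod 4), so (55/71) = −(71/55).
Reduce top mod 55: now compute (16/55).
Pull out 2^4: since 55 ≡ 7 (mod 8), (2/55) = +1, so (2/55)^4 = +1.
Reached (1/55) = 1. Collecting the sign flips along the way, the symbol is -1.

-1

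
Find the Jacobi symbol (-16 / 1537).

First reduce: -16 ≡ 1521 (mod 1537).
Reciprocity: 1521 ≡ 1 and 1537 ≡ 1 (mod 4), so (1521/1537) = +(1537/1521).
Reduce top mod 1521: now compute (16/1521).
Pull out 2^4: since 1521 ≡ 1 (mod 8), (2/1521) = +1, so (2/1521)^4 = +1.
Reached (1/1521) = 1. Collecting the sign flips along the way, the symbol is +1.

1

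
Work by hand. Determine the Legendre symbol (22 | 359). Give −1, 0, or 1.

1

Euler's criterion: (22/359) ≡ 22^179 (mod 359).
22^2 ≡ 125 (mod 359)
22^4 ≡ 188 (mod 359)
22^8 ≡ 162 (mod 359)
22^16 ≡ 37 (mod 359)
22^32 ≡ 292 (mod 359)
22^64 ≡ 181 (mod 359)
22^128 ≡ 92 (mod 359)
22^179 = 22^(128+32+16+2+1) ≡ 1 (mod 359).
Result is 1, so (22/359) = 1.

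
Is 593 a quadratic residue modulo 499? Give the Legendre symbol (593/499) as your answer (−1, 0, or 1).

First reduce: 593 ≡ 94 (mod 499).
Pull out 2: since 499 ≡ 3 (mod 8), (2/499) = -1.
Reciprocity: 47 ≡ 3 and 499 ≡ 3 (mod 4), so (47/499) = −(499/47).
Reduce top mod 47: now compute (29/47).
Reciprocity: 29 ≡ 1 and 47 ≡ 3 (mod 4), so (29/47) = +(47/29).
Reduce top mod 29: now compute (18/29).
Pull out 2: since 29 ≡ 5 (mod 8), (2/29) = -1.
Reciprocity: 9 ≡ 1 and 29 ≡ 1 (mod 4), so (9/29) = +(29/9).
Reduce top mod 9: now compute (2/9).
Pull out 2: since 9 ≡ 1 (mod 8), (2/9) = +1.
Reached (1/9) = 1. Collecting the sign flips along the way, the symbol is -1.

-1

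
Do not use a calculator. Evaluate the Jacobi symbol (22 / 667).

Pull out 2: since 667 ≡ 3 (mod 8), (2/667) = -1.
Reciprocity: 11 ≡ 3 and 667 ≡ 3 (mod 4), so (11/667) = −(667/11).
Reduce top mod 11: now compute (7/11).
Reciprocity: 7 ≡ 3 and 11 ≡ 3 (mod 4), so (7/11) = −(11/7).
Reduce top mod 7: now compute (4/7).
Pull out 2^2: since 7 ≡ 7 (mod 8), (2/7) = +1, so (2/7)^2 = +1.
Reached (1/7) = 1. Collecting the sign flips along the way, the symbol is -1.

-1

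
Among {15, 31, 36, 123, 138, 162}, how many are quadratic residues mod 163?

(15/163) = +1 → QR.
(31/163) = -1 → non-residue.
(36/163) = +1 → QR.
(123/163) = -1 → non-residue.
(138/163) = -1 → non-residue.
(162/163) = -1 → non-residue.
Total quadratic residues among the 6: 2.

2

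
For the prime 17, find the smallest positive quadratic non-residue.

(2/17) = +1, so 2 is a residue.
(3/17) = −1, so 3 is the smallest positive non-residue mod 17.

3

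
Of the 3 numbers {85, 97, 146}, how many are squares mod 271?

1

(85/271) = +1 → QR.
(97/271) = -1 → non-residue.
(146/271) = -1 → non-residue.
Total quadratic residues among the 3: 1.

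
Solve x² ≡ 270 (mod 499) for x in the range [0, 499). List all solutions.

69, 430

Since 499 ≡ 3 (mod 4), a square root of 270 is 270^((499+1)/4) = 270^125 mod 499.
Repeated squaring: 270^2≡46, 270^4≡120, 270^8≡428, 270^16≡51, 270^32≡106, 270^64≡258 (mod 499).
270^125 = 270^(64+32+16+8+4+1) ≡ 69 (mod 499).
Check: 69² = 4761 ≡ 270 (mod 499). The two roots are 69 and 430.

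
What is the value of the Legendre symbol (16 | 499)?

Euler's criterion: (16/499) ≡ 16^249 (mod 499).
16^2 ≡ 256 (mod 499)
16^4 ≡ 167 (mod 499)
16^8 ≡ 444 (mod 499)
16^16 ≡ 31 (mod 499)
16^32 ≡ 462 (mod 499)
16^64 ≡ 371 (mod 499)
16^128 ≡ 416 (mod 499)
16^249 = 16^(128+64+32+16+8+1) ≡ 1 (mod 499).
Result is 1, so (16/499) = 1.

1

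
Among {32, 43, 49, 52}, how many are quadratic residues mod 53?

(32/53) = -1 → non-residue.
(43/53) = +1 → QR.
(49/53) = +1 → QR.
(52/53) = +1 → QR.
Total quadratic residues among the 4: 3.

3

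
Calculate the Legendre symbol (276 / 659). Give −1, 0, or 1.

1

Euler's criterion: (276/659) ≡ 276^329 (mod 659).
276^2 ≡ 391 (mod 659)
276^4 ≡ 652 (mod 659)
276^8 ≡ 49 (mod 659)
276^16 ≡ 424 (mod 659)
276^32 ≡ 528 (mod 659)
276^64 ≡ 27 (mod 659)
276^128 ≡ 70 (mod 659)
276^256 ≡ 287 (mod 659)
276^329 = 276^(256+64+8+1) ≡ 1 (mod 659).
Result is 1, so (276/659) = 1.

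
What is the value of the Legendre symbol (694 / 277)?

-1

First reduce: 694 ≡ 140 (mod 277).
Pull out 2^2: since 277 ≡ 5 (mod 8), (2/277) = -1, so (2/277)^2 = +1.
Reciprocity: 35 ≡ 3 and 277 ≡ 1 (mod 4), so (35/277) = +(277/35).
Reduce top mod 35: now compute (32/35).
Pull out 2^5: since 35 ≡ 3 (mod 8), (2/35) = -1, so (2/35)^5 = -1.
Reached (1/35) = 1. Collecting the sign flips along the way, the symbol is -1.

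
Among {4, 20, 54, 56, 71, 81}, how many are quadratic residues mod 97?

3

(4/97) = +1 → QR.
(20/97) = -1 → non-residue.
(54/97) = +1 → QR.
(56/97) = -1 → non-residue.
(71/97) = -1 → non-residue.
(81/97) = +1 → QR.
Total quadratic residues among the 6: 3.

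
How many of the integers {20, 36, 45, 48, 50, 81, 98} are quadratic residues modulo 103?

4

(20/103) = -1 → non-residue.
(36/103) = +1 → QR.
(45/103) = -1 → non-residue.
(48/103) = -1 → non-residue.
(50/103) = +1 → QR.
(81/103) = +1 → QR.
(98/103) = +1 → QR.
Total quadratic residues among the 7: 4.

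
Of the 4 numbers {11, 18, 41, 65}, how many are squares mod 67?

(11/67) = -1 → non-residue.
(18/67) = -1 → non-residue.
(41/67) = -1 → non-residue.
(65/67) = +1 → QR.
Total quadratic residues among the 4: 1.

1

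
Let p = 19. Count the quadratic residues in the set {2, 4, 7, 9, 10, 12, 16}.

(2/19) = -1 → non-residue.
(4/19) = +1 → QR.
(7/19) = +1 → QR.
(9/19) = +1 → QR.
(10/19) = -1 → non-residue.
(12/19) = -1 → non-residue.
(16/19) = +1 → QR.
Total quadratic residues among the 7: 4.

4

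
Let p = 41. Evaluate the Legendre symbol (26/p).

-1

Pull out 2: since 41 ≡ 1 (mod 8), (2/41) = +1.
Reciprocity: 13 ≡ 1 and 41 ≡ 1 (mod 4), so (13/41) = +(41/13).
Reduce top mod 13: now compute (2/13).
Pull out 2: since 13 ≡ 5 (mod 8), (2/13) = -1.
Reached (1/13) = 1. Collecting the sign flips along the way, the symbol is -1.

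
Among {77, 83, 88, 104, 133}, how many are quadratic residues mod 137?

(77/137) = +1 → QR.
(83/137) = -1 → non-residue.
(88/137) = +1 → QR.
(104/137) = -1 → non-residue.
(133/137) = +1 → QR.
Total quadratic residues among the 5: 3.

3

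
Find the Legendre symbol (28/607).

1

Euler's criterion: (28/607) ≡ 28^303 (mod 607).
28^2 ≡ 177 (mod 607)
28^4 ≡ 372 (mod 607)
28^8 ≡ 595 (mod 607)
28^16 ≡ 144 (mod 607)
28^32 ≡ 98 (mod 607)
28^64 ≡ 499 (mod 607)
28^128 ≡ 131 (mod 607)
28^256 ≡ 165 (mod 607)
28^303 = 28^(256+32+8+4+2+1) ≡ 1 (mod 607).
Result is 1, so (28/607) = 1.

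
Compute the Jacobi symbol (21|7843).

-1

Reciprocity: 21 ≡ 1 and 7843 ≡ 3 (mod 4), so (21/7843) = +(7843/21).
Reduce top mod 21: now compute (10/21).
Pull out 2: since 21 ≡ 5 (mod 8), (2/21) = -1.
Reciprocity: 5 ≡ 1 and 21 ≡ 1 (mod 4), so (5/21) = +(21/5).
Reduce top mod 5: now compute (1/5).
Reached (1/5) = 1. Collecting the sign flips along the way, the symbol is -1.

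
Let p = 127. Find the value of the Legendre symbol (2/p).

Pull out 2: since 127 ≡ 7 (mod 8), (2/127) = +1.
Reached (1/127) = 1. Collecting the sign flips along the way, the symbol is +1.

1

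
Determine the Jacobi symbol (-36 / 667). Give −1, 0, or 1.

First reduce: -36 ≡ 631 (mod 667).
Reciprocity: 631 ≡ 3 and 667 ≡ 3 (mod 4), so (631/667) = −(667/631).
Reduce top mod 631: now compute (36/631).
Pull out 2^2: since 631 ≡ 7 (mod 8), (2/631) = +1, so (2/631)^2 = +1.
Reciprocity: 9 ≡ 1 and 631 ≡ 3 (mod 4), so (9/631) = +(631/9).
Reduce top mod 9: now compute (1/9).
Reached (1/9) = 1. Collecting the sign flips along the way, the symbol is -1.

-1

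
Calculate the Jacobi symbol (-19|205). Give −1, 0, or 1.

-1

First reduce: -19 ≡ 186 (mod 205).
Pull out 2: since 205 ≡ 5 (mod 8), (2/205) = -1.
Reciprocity: 93 ≡ 1 and 205 ≡ 1 (mod 4), so (93/205) = +(205/93).
Reduce top mod 93: now compute (19/93).
Reciprocity: 19 ≡ 3 and 93 ≡ 1 (mod 4), so (19/93) = +(93/19).
Reduce top mod 19: now compute (17/19).
Reciprocity: 17 ≡ 1 and 19 ≡ 3 (mod 4), so (17/19) = +(19/17).
Reduce top mod 17: now compute (2/17).
Pull out 2: since 17 ≡ 1 (mod 8), (2/17) = +1.
Reached (1/17) = 1. Collecting the sign flips along the way, the symbol is -1.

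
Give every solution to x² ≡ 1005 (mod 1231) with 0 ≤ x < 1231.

77, 1154

Since 1231 ≡ 3 (mod 4), a square root of 1005 is 1005^((1231+1)/4) = 1005^308 mod 1231.
Repeated squaring: 1005^2≡605, 1005^4≡418, 1005^8≡1153, 1005^16≡1160, 1005^32≡117, 1005^64≡148, 1005^128≡977, 1005^256≡504 (mod 1231).
1005^308 = 1005^(256+32+16+4) ≡ 77 (mod 1231).
Check: 77² = 5929 ≡ 1005 (mod 1231). The two roots are 77 and 1154.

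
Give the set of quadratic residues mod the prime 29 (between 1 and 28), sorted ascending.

Square k = 1,…,14 (k and 29−k give the same square):
1²=1, 2²=4, 3²=9, 4²=16, 5²=25, 6²≡7, 7²≡20, 8²≡6, 9²≡23, 10²≡13, 11²≡5, 12²≡28, 13²≡24, 14²≡22 (mod 29).
So the quadratic residues mod 29 are {1, 4, 5, 6, 7, 9, 13, 16, 20, 22, 23, 24, 25, 28}.

1, 4, 5, 6, 7, 9, 13, 16, 20, 22, 23, 24, 25, 28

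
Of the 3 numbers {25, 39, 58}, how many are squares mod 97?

(25/97) = +1 → QR.
(39/97) = -1 → non-residue.
(58/97) = -1 → non-residue.
Total quadratic residues among the 3: 1.

1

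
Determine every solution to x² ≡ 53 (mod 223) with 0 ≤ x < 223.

Since 223 ≡ 3 (mod 4), a square root of 53 is 53^((223+1)/4) = 53^56 mod 223.
Repeated squaring: 53^2≡133, 53^4≡72, 53^8≡55, 53^16≡126, 53^32≡43 (mod 223).
53^56 = 53^(32+16+8) ≡ 62 (mod 223).
Check: 62² = 3844 ≡ 53 (mod 223). The two roots are 62 and 161.

62, 161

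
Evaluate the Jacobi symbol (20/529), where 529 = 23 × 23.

Pull out 2^2: since 529 ≡ 1 (mod 8), (2/529) = +1, so (2/529)^2 = +1.
Reciprocity: 5 ≡ 1 and 529 ≡ 1 (mod 4), so (5/529) = +(529/5).
Reduce top mod 5: now compute (4/5).
Pull out 2^2: since 5 ≡ 5 (mod 8), (2/5) = -1, so (2/5)^2 = +1.
Reached (1/5) = 1. Collecting the sign flips along the way, the symbol is +1.

1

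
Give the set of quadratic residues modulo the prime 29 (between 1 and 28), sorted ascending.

Square k = 1,…,14 (k and 29−k give the same square):
1²=1, 2²=4, 3²=9, 4²=16, 5²=25, 6²≡7, 7²≡20, 8²≡6, 9²≡23, 10²≡13, 11²≡5, 12²≡28, 13²≡24, 14²≡22 (mod 29).
So the quadratic residues mod 29 are {1, 4, 5, 6, 7, 9, 13, 16, 20, 22, 23, 24, 25, 28}.

1 4 5 6 7 9 13 16 20 22 23 24 25 28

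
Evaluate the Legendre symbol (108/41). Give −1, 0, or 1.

-1

First reduce: 108 ≡ 26 (mod 41).
Pull out 2: since 41 ≡ 1 (mod 8), (2/41) = +1.
Reciprocity: 13 ≡ 1 and 41 ≡ 1 (mod 4), so (13/41) = +(41/13).
Reduce top mod 13: now compute (2/13).
Pull out 2: since 13 ≡ 5 (mod 8), (2/13) = -1.
Reached (1/13) = 1. Collecting the sign flips along the way, the symbol is -1.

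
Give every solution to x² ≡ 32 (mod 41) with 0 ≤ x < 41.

14, 27

41 ≡ 1 (mod 4), so we find a root by search.
Trying successive values, 14² = 196 ≡ 32 (mod 41). The other root is 41 − 14 = 27.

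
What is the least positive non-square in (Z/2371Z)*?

2

(2/2371) = −1, so 2 is the smallest positive non-residue mod 2371.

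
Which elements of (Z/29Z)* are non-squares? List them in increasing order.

Square k = 1,…,14 (k and 29−k give the same square):
1²=1, 2²=4, 3²=9, 4²=16, 5²=25, 6²≡7, 7²≡20, 8²≡6, 9²≡23, 10²≡13, 11²≡5, 12²≡28, 13²≡24, 14²≡22 (mod 29).
The residues are {1, 4, 5, 6, 7, 9, 13, 16, 20, 22, 23, 24, 25, 28}; the non-residues are the remaining 14 nonzero classes.

2 3 8 10 11 12 14 15 17 18 19 21 26 27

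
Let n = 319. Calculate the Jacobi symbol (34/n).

1

Pull out 2: since 319 ≡ 7 (mod 8), (2/319) = +1.
Reciprocity: 17 ≡ 1 and 319 ≡ 3 (mod 4), so (17/319) = +(319/17).
Reduce top mod 17: now compute (13/17).
Reciprocity: 13 ≡ 1 and 17 ≡ 1 (mod 4), so (13/17) = +(17/13).
Reduce top mod 13: now compute (4/13).
Pull out 2^2: since 13 ≡ 5 (mod 8), (2/13) = -1, so (2/13)^2 = +1.
Reached (1/13) = 1. Collecting the sign flips along the way, the symbol is +1.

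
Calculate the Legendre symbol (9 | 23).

Reciprocity: 9 ≡ 1 and 23 ≡ 3 (mod 4), so (9/23) = +(23/9).
Reduce top mod 9: now compute (5/9).
Reciprocity: 5 ≡ 1 and 9 ≡ 1 (mod 4), so (5/9) = +(9/5).
Reduce top mod 5: now compute (4/5).
Pull out 2^2: since 5 ≡ 5 (mod 8), (2/5) = -1, so (2/5)^2 = +1.
Reached (1/5) = 1. Collecting the sign flips along the way, the symbol is +1.

1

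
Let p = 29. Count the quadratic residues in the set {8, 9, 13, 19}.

2

(8/29) = -1 → non-residue.
(9/29) = +1 → QR.
(13/29) = +1 → QR.
(19/29) = -1 → non-residue.
Total quadratic residues among the 4: 2.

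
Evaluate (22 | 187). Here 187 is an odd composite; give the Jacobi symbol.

0

Pull out 2: since 187 ≡ 3 (mod 8), (2/187) = -1.
Reciprocity: 11 ≡ 3 and 187 ≡ 3 (mod 4), so (11/187) = −(187/11).
Reduce top mod 11: now compute (0/11).
Top reduces to 0: gcd > 1, so the symbol is 0.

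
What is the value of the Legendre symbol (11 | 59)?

Reciprocity: 11 ≡ 3 and 59 ≡ 3 (mod 4), so (11/59) = −(59/11).
Reduce top mod 11: now compute (4/11).
Pull out 2^2: since 11 ≡ 3 (mod 8), (2/11) = -1, so (2/11)^2 = +1.
Reached (1/11) = 1. Collecting the sign flips along the way, the symbol is -1.

-1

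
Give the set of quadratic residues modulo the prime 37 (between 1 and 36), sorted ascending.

Square k = 1,…,18 (k and 37−k give the same square):
1²=1, 2²=4, 3²=9, 4²=16, 5²=25, 6²=36, 7²≡12, 8²≡27, 9²≡7, 10²≡26, 11²≡10, 12²≡33, 13²≡21, 14²≡11, 15²≡3, 16²≡34, 17²≡30, 18²≡28 (mod 37).
So the quadratic residues mod 37 are {1, 3, 4, 7, 9, 10, 11, 12, 16, 21, 25, 26, 27, 28, 30, 33, 34, 36}.

1,3,4,7,9,10,11,12,16,21,25,26,27,28,30,33,34,36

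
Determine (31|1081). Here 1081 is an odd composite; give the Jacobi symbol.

Reciprocity: 31 ≡ 3 and 1081 ≡ 1 (mod 4), so (31/1081) = +(1081/31).
Reduce top mod 31: now compute (27/31).
Reciprocity: 27 ≡ 3 and 31 ≡ 3 (mod 4), so (27/31) = −(31/27).
Reduce top mod 27: now compute (4/27).
Pull out 2^2: since 27 ≡ 3 (mod 8), (2/27) = -1, so (2/27)^2 = +1.
Reached (1/27) = 1. Collecting the sign flips along the way, the symbol is -1.

-1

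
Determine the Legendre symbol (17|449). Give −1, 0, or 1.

-1

Reciprocity: 17 ≡ 1 and 449 ≡ 1 (mod 4), so (17/449) = +(449/17).
Reduce top mod 17: now compute (7/17).
Reciprocity: 7 ≡ 3 and 17 ≡ 1 (mod 4), so (7/17) = +(17/7).
Reduce top mod 7: now compute (3/7).
Reciprocity: 3 ≡ 3 and 7 ≡ 3 (mod 4), so (3/7) = −(7/3).
Reduce top mod 3: now compute (1/3).
Reached (1/3) = 1. Collecting the sign flips along the way, the symbol is -1.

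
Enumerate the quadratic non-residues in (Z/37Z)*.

Square k = 1,…,18 (k and 37−k give the same square):
1²=1, 2²=4, 3²=9, 4²=16, 5²=25, 6²=36, 7²≡12, 8²≡27, 9²≡7, 10²≡26, 11²≡10, 12²≡33, 13²≡21, 14²≡11, 15²≡3, 16²≡34, 17²≡30, 18²≡28 (mod 37).
The residues are {1, 3, 4, 7, 9, 10, 11, 12, 16, 21, 25, 26, 27, 28, 30, 33, 34, 36}; the non-residues are the remaining 18 nonzero classes.

2 5 6 8 13 14 15 17 18 19 20 22 23 24 29 31 32 35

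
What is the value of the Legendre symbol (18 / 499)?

-1

Euler's criterion: (18/499) ≡ 18^249 (mod 499).
18^2 ≡ 324 (mod 499)
18^4 ≡ 186 (mod 499)
18^8 ≡ 165 (mod 499)
18^16 ≡ 279 (mod 499)
18^32 ≡ 496 (mod 499)
18^64 ≡ 9 (mod 499)
18^128 ≡ 81 (mod 499)
18^249 = 18^(128+64+32+16+8+1) ≡ 498 (mod 499).
Result is 498 ≡ −1, so (18/499) = −1.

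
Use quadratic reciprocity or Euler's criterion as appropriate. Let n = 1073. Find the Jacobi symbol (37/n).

0

Reciprocity: 37 ≡ 1 and 1073 ≡ 1 (mod 4), so (37/1073) = +(1073/37).
Reduce top mod 37: now compute (0/37).
Top reduces to 0: gcd > 1, so the symbol is 0.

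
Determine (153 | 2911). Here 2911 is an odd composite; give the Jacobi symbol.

1

Reciprocity: 153 ≡ 1 and 2911 ≡ 3 (mod 4), so (153/2911) = +(2911/153).
Reduce top mod 153: now compute (4/153).
Pull out 2^2: since 153 ≡ 1 (mod 8), (2/153) = +1, so (2/153)^2 = +1.
Reached (1/153) = 1. Collecting the sign flips along the way, the symbol is +1.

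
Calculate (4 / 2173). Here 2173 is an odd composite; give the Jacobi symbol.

Pull out 2^2: since 2173 ≡ 5 (mod 8), (2/2173) = -1, so (2/2173)^2 = +1.
Reached (1/2173) = 1. Collecting the sign flips along the way, the symbol is +1.

1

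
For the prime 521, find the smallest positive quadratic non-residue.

3

(2/521) = +1, so 2 is a residue.
(3/521) = −1, so 3 is the smallest positive non-residue mod 521.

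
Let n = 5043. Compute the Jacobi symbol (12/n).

0

Pull out 2^2: since 5043 ≡ 3 (mod 8), (2/5043) = -1, so (2/5043)^2 = +1.
Reciprocity: 3 ≡ 3 and 5043 ≡ 3 (mod 4), so (3/5043) = −(5043/3).
Reduce top mod 3: now compute (0/3).
Top reduces to 0: gcd > 1, so the symbol is 0.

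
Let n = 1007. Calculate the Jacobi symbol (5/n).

Reciprocity: 5 ≡ 1 and 1007 ≡ 3 (mod 4), so (5/1007) = +(1007/5).
Reduce top mod 5: now compute (2/5).
Pull out 2: since 5 ≡ 5 (mod 8), (2/5) = -1.
Reached (1/5) = 1. Collecting the sign flips along the way, the symbol is -1.

-1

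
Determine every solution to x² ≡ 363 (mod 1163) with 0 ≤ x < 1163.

Since 1163 ≡ 3 (mod 4), a square root of 363 is 363^((1163+1)/4) = 363^291 mod 1163.
Repeated squaring: 363^2≡350, 363^4≡385, 363^8≡524, 363^16≡108, 363^32≡34, 363^64≡1156, 363^128≡49, 363^256≡75 (mod 1163).
363^291 = 363^(256+32+2+1) ≡ 590 (mod 1163).
Check: 590² = 348100 ≡ 363 (mod 1163). The two roots are 573 and 590.

573, 590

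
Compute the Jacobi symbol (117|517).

1

Reciprocity: 117 ≡ 1 and 517 ≡ 1 (mod 4), so (117/517) = +(517/117).
Reduce top mod 117: now compute (49/117).
Reciprocity: 49 ≡ 1 and 117 ≡ 1 (mod 4), so (49/117) = +(117/49).
Reduce top mod 49: now compute (19/49).
Reciprocity: 19 ≡ 3 and 49 ≡ 1 (mod 4), so (19/49) = +(49/19).
Reduce top mod 19: now compute (11/19).
Reciprocity: 11 ≡ 3 and 19 ≡ 3 (mod 4), so (11/19) = −(19/11).
Reduce top mod 11: now compute (8/11).
Pull out 2^3: since 11 ≡ 3 (mod 8), (2/11) = -1, so (2/11)^3 = -1.
Reached (1/11) = 1. Collecting the sign flips along the way, the symbol is +1.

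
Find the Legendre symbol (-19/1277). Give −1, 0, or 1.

1

First reduce: -19 ≡ 1258 (mod 1277).
Pull out 2: since 1277 ≡ 5 (mod 8), (2/1277) = -1.
Reciprocity: 629 ≡ 1 and 1277 ≡ 1 (mod 4), so (629/1277) = +(1277/629).
Reduce top mod 629: now compute (19/629).
Reciprocity: 19 ≡ 3 and 629 ≡ 1 (mod 4), so (19/629) = +(629/19).
Reduce top mod 19: now compute (2/19).
Pull out 2: since 19 ≡ 3 (mod 8), (2/19) = -1.
Reached (1/19) = 1. Collecting the sign flips along the way, the symbol is +1.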